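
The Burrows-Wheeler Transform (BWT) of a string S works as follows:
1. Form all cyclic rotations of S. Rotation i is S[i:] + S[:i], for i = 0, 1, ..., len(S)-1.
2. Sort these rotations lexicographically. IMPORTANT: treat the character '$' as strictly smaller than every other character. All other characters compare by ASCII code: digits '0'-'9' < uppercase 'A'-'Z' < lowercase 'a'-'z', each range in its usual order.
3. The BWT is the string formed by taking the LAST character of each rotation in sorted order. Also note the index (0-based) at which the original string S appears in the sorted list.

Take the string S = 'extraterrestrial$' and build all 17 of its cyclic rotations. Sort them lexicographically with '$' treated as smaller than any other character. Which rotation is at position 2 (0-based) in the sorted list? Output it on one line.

All 17 rotations (rotation i = S[i:]+S[:i]):
  rot[0] = extraterrestrial$
  rot[1] = xtraterrestrial$e
  rot[2] = traterrestrial$ex
  rot[3] = raterrestrial$ext
  rot[4] = aterrestrial$extr
  rot[5] = terrestrial$extra
  rot[6] = errestrial$extrat
  rot[7] = rrestrial$extrate
  rot[8] = restrial$extrater
  rot[9] = estrial$extraterr
  rot[10] = strial$extraterre
  rot[11] = trial$extraterres
  rot[12] = rial$extraterrest
  rot[13] = ial$extraterrestr
  rot[14] = al$extraterrestri
  rot[15] = l$extraterrestria
  rot[16] = $extraterrestrial
Sorted (with $ < everything):
  sorted[0] = $extraterrestrial
  sorted[1] = al$extraterrestri
  sorted[2] = aterrestrial$extr
  sorted[3] = errestrial$extrat
  sorted[4] = estrial$extraterr
  sorted[5] = extraterrestrial$
  sorted[6] = ial$extraterrestr
  sorted[7] = l$extraterrestria
  sorted[8] = raterrestrial$ext
  sorted[9] = restrial$extrater
  sorted[10] = rial$extraterrest
  sorted[11] = rrestrial$extrate
  sorted[12] = strial$extraterre
  sorted[13] = terrestrial$extra
  sorted[14] = traterrestrial$ex
  sorted[15] = trial$extraterres
  sorted[16] = xtraterrestrial$e
sorted[2] = aterrestrial$extr

Answer: aterrestrial$extr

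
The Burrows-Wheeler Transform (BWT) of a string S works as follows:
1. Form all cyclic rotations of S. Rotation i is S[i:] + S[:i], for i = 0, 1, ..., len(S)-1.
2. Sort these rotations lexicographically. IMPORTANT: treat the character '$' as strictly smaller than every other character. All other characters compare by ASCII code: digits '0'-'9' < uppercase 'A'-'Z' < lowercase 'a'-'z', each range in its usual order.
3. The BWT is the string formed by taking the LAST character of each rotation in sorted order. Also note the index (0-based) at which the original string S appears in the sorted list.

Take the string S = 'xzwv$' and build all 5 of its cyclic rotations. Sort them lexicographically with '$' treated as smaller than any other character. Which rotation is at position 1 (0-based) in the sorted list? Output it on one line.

Answer: v$xzw

Derivation:
All 5 rotations (rotation i = S[i:]+S[:i]):
  rot[0] = xzwv$
  rot[1] = zwv$x
  rot[2] = wv$xz
  rot[3] = v$xzw
  rot[4] = $xzwv
Sorted (with $ < everything):
  sorted[0] = $xzwv
  sorted[1] = v$xzw
  sorted[2] = wv$xz
  sorted[3] = xzwv$
  sorted[4] = zwv$x
sorted[1] = v$xzw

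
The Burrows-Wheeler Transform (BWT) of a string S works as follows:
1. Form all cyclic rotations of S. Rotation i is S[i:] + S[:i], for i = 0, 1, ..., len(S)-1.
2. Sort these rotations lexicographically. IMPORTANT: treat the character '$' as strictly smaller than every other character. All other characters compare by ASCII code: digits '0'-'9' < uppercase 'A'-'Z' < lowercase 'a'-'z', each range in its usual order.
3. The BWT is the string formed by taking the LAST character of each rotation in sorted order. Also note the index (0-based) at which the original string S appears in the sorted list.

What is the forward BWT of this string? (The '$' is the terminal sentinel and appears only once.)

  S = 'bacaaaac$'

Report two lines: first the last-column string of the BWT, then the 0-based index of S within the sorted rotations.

All 9 rotations (rotation i = S[i:]+S[:i]):
  rot[0] = bacaaaac$
  rot[1] = acaaaac$b
  rot[2] = caaaac$ba
  rot[3] = aaaac$bac
  rot[4] = aaac$baca
  rot[5] = aac$bacaa
  rot[6] = ac$bacaaa
  rot[7] = c$bacaaaa
  rot[8] = $bacaaaac
Sorted (with $ < everything):
  sorted[0] = $bacaaaac  (last char: 'c')
  sorted[1] = aaaac$bac  (last char: 'c')
  sorted[2] = aaac$baca  (last char: 'a')
  sorted[3] = aac$bacaa  (last char: 'a')
  sorted[4] = ac$bacaaa  (last char: 'a')
  sorted[5] = acaaaac$b  (last char: 'b')
  sorted[6] = bacaaaac$  (last char: '$')
  sorted[7] = c$bacaaaa  (last char: 'a')
  sorted[8] = caaaac$ba  (last char: 'a')
Last column: ccaaab$aa
Original string S is at sorted index 6

Answer: ccaaab$aa
6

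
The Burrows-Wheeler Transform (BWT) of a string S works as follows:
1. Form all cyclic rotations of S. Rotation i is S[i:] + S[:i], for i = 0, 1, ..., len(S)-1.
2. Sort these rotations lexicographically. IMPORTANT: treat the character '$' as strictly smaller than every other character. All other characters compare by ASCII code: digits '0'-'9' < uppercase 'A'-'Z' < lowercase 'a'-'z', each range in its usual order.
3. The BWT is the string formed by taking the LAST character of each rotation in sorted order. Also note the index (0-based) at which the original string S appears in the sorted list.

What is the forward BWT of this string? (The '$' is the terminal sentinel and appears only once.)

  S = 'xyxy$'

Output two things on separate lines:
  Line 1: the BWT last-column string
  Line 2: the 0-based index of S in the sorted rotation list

All 5 rotations (rotation i = S[i:]+S[:i]):
  rot[0] = xyxy$
  rot[1] = yxy$x
  rot[2] = xy$xy
  rot[3] = y$xyx
  rot[4] = $xyxy
Sorted (with $ < everything):
  sorted[0] = $xyxy  (last char: 'y')
  sorted[1] = xy$xy  (last char: 'y')
  sorted[2] = xyxy$  (last char: '$')
  sorted[3] = y$xyx  (last char: 'x')
  sorted[4] = yxy$x  (last char: 'x')
Last column: yy$xx
Original string S is at sorted index 2

Answer: yy$xx
2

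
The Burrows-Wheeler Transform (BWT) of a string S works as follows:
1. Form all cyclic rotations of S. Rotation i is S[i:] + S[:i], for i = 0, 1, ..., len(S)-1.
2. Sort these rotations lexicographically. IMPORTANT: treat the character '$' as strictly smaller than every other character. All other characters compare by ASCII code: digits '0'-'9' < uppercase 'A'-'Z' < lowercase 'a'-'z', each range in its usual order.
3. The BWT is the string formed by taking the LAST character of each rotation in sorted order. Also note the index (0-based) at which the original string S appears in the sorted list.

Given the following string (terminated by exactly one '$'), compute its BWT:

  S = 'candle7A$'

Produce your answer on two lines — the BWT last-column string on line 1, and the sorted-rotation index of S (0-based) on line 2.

Answer: Ae7c$nlda
4

Derivation:
All 9 rotations (rotation i = S[i:]+S[:i]):
  rot[0] = candle7A$
  rot[1] = andle7A$c
  rot[2] = ndle7A$ca
  rot[3] = dle7A$can
  rot[4] = le7A$cand
  rot[5] = e7A$candl
  rot[6] = 7A$candle
  rot[7] = A$candle7
  rot[8] = $candle7A
Sorted (with $ < everything):
  sorted[0] = $candle7A  (last char: 'A')
  sorted[1] = 7A$candle  (last char: 'e')
  sorted[2] = A$candle7  (last char: '7')
  sorted[3] = andle7A$c  (last char: 'c')
  sorted[4] = candle7A$  (last char: '$')
  sorted[5] = dle7A$can  (last char: 'n')
  sorted[6] = e7A$candl  (last char: 'l')
  sorted[7] = le7A$cand  (last char: 'd')
  sorted[8] = ndle7A$ca  (last char: 'a')
Last column: Ae7c$nlda
Original string S is at sorted index 4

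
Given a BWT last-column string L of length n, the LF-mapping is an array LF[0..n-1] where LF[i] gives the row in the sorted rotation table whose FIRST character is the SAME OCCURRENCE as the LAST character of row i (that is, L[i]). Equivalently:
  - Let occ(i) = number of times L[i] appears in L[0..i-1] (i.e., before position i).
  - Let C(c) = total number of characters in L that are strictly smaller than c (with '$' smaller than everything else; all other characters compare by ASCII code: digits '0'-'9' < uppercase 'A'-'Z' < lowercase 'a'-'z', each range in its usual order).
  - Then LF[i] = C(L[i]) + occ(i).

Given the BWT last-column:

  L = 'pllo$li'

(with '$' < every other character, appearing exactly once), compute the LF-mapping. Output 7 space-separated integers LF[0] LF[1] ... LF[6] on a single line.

Char counts: '$':1, 'i':1, 'l':3, 'o':1, 'p':1
C (first-col start): C('$')=0, C('i')=1, C('l')=2, C('o')=5, C('p')=6
L[0]='p': occ=0, LF[0]=C('p')+0=6+0=6
L[1]='l': occ=0, LF[1]=C('l')+0=2+0=2
L[2]='l': occ=1, LF[2]=C('l')+1=2+1=3
L[3]='o': occ=0, LF[3]=C('o')+0=5+0=5
L[4]='$': occ=0, LF[4]=C('$')+0=0+0=0
L[5]='l': occ=2, LF[5]=C('l')+2=2+2=4
L[6]='i': occ=0, LF[6]=C('i')+0=1+0=1

Answer: 6 2 3 5 0 4 1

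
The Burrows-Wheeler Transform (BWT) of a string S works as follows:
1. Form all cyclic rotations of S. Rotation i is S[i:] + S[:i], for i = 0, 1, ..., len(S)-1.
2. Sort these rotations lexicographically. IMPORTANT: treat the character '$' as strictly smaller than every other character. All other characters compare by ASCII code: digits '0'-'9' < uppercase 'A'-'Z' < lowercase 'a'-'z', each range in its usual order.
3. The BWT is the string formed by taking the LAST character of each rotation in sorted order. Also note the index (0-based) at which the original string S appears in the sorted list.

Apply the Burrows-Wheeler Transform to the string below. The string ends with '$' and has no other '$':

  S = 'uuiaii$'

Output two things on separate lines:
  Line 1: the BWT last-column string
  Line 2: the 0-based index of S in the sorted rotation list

All 7 rotations (rotation i = S[i:]+S[:i]):
  rot[0] = uuiaii$
  rot[1] = uiaii$u
  rot[2] = iaii$uu
  rot[3] = aii$uui
  rot[4] = ii$uuia
  rot[5] = i$uuiai
  rot[6] = $uuiaii
Sorted (with $ < everything):
  sorted[0] = $uuiaii  (last char: 'i')
  sorted[1] = aii$uui  (last char: 'i')
  sorted[2] = i$uuiai  (last char: 'i')
  sorted[3] = iaii$uu  (last char: 'u')
  sorted[4] = ii$uuia  (last char: 'a')
  sorted[5] = uiaii$u  (last char: 'u')
  sorted[6] = uuiaii$  (last char: '$')
Last column: iiiuau$
Original string S is at sorted index 6

Answer: iiiuau$
6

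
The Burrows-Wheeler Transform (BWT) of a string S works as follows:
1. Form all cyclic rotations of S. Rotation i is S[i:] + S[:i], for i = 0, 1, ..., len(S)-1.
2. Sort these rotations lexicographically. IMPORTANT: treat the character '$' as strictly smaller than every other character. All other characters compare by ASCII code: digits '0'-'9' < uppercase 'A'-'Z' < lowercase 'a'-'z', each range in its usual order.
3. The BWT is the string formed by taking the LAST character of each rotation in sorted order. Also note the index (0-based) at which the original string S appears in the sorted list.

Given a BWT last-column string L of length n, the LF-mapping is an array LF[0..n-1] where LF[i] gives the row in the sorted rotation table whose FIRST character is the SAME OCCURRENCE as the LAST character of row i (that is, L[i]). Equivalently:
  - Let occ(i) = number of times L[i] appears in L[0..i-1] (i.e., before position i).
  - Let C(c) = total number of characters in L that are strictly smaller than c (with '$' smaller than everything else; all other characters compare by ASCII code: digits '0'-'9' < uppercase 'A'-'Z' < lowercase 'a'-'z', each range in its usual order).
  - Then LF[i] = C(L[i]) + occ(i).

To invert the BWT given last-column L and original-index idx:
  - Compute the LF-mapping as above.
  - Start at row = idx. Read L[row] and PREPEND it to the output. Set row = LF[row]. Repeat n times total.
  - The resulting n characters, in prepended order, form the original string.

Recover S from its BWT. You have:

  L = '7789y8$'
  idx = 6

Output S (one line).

LF mapping: 1 2 3 5 6 4 0
Walk LF starting at row 6, prepending L[row]:
  step 1: row=6, L[6]='$', prepend. Next row=LF[6]=0
  step 2: row=0, L[0]='7', prepend. Next row=LF[0]=1
  step 3: row=1, L[1]='7', prepend. Next row=LF[1]=2
  step 4: row=2, L[2]='8', prepend. Next row=LF[2]=3
  step 5: row=3, L[3]='9', prepend. Next row=LF[3]=5
  step 6: row=5, L[5]='8', prepend. Next row=LF[5]=4
  step 7: row=4, L[4]='y', prepend. Next row=LF[4]=6
Reversed output: y89877$

Answer: y89877$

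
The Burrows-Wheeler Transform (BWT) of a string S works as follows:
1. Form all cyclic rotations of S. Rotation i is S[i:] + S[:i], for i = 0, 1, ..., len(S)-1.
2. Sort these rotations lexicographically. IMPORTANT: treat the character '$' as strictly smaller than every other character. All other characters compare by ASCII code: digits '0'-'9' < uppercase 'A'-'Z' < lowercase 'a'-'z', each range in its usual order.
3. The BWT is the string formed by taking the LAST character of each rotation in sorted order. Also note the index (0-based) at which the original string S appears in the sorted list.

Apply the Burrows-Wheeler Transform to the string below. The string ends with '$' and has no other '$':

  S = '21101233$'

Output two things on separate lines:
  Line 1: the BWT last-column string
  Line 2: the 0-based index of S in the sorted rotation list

All 9 rotations (rotation i = S[i:]+S[:i]):
  rot[0] = 21101233$
  rot[1] = 1101233$2
  rot[2] = 101233$21
  rot[3] = 01233$211
  rot[4] = 1233$2110
  rot[5] = 233$21101
  rot[6] = 33$211012
  rot[7] = 3$2110123
  rot[8] = $21101233
Sorted (with $ < everything):
  sorted[0] = $21101233  (last char: '3')
  sorted[1] = 01233$211  (last char: '1')
  sorted[2] = 101233$21  (last char: '1')
  sorted[3] = 1101233$2  (last char: '2')
  sorted[4] = 1233$2110  (last char: '0')
  sorted[5] = 21101233$  (last char: '$')
  sorted[6] = 233$21101  (last char: '1')
  sorted[7] = 3$2110123  (last char: '3')
  sorted[8] = 33$211012  (last char: '2')
Last column: 31120$132
Original string S is at sorted index 5

Answer: 31120$132
5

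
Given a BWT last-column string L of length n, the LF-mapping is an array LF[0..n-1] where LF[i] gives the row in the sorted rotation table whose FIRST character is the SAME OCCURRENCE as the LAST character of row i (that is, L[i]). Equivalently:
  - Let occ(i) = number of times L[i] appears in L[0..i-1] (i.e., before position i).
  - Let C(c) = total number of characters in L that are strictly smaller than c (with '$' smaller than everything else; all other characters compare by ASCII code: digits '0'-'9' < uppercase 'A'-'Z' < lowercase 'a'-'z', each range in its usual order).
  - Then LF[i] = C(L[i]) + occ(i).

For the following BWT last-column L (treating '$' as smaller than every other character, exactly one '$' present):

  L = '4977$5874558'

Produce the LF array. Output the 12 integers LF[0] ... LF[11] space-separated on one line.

Answer: 1 11 6 7 0 3 9 8 2 4 5 10

Derivation:
Char counts: '$':1, '4':2, '5':3, '7':3, '8':2, '9':1
C (first-col start): C('$')=0, C('4')=1, C('5')=3, C('7')=6, C('8')=9, C('9')=11
L[0]='4': occ=0, LF[0]=C('4')+0=1+0=1
L[1]='9': occ=0, LF[1]=C('9')+0=11+0=11
L[2]='7': occ=0, LF[2]=C('7')+0=6+0=6
L[3]='7': occ=1, LF[3]=C('7')+1=6+1=7
L[4]='$': occ=0, LF[4]=C('$')+0=0+0=0
L[5]='5': occ=0, LF[5]=C('5')+0=3+0=3
L[6]='8': occ=0, LF[6]=C('8')+0=9+0=9
L[7]='7': occ=2, LF[7]=C('7')+2=6+2=8
L[8]='4': occ=1, LF[8]=C('4')+1=1+1=2
L[9]='5': occ=1, LF[9]=C('5')+1=3+1=4
L[10]='5': occ=2, LF[10]=C('5')+2=3+2=5
L[11]='8': occ=1, LF[11]=C('8')+1=9+1=10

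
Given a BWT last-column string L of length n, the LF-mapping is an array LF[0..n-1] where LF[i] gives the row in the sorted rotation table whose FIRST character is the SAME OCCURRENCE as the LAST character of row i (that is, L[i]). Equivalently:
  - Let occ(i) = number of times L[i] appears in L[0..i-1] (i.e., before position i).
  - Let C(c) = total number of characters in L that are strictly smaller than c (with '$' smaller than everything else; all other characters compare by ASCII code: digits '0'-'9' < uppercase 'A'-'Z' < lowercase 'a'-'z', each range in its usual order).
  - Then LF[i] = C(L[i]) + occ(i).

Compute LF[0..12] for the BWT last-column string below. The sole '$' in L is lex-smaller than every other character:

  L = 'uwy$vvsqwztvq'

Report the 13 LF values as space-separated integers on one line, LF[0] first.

Answer: 5 9 11 0 6 7 3 1 10 12 4 8 2

Derivation:
Char counts: '$':1, 'q':2, 's':1, 't':1, 'u':1, 'v':3, 'w':2, 'y':1, 'z':1
C (first-col start): C('$')=0, C('q')=1, C('s')=3, C('t')=4, C('u')=5, C('v')=6, C('w')=9, C('y')=11, C('z')=12
L[0]='u': occ=0, LF[0]=C('u')+0=5+0=5
L[1]='w': occ=0, LF[1]=C('w')+0=9+0=9
L[2]='y': occ=0, LF[2]=C('y')+0=11+0=11
L[3]='$': occ=0, LF[3]=C('$')+0=0+0=0
L[4]='v': occ=0, LF[4]=C('v')+0=6+0=6
L[5]='v': occ=1, LF[5]=C('v')+1=6+1=7
L[6]='s': occ=0, LF[6]=C('s')+0=3+0=3
L[7]='q': occ=0, LF[7]=C('q')+0=1+0=1
L[8]='w': occ=1, LF[8]=C('w')+1=9+1=10
L[9]='z': occ=0, LF[9]=C('z')+0=12+0=12
L[10]='t': occ=0, LF[10]=C('t')+0=4+0=4
L[11]='v': occ=2, LF[11]=C('v')+2=6+2=8
L[12]='q': occ=1, LF[12]=C('q')+1=1+1=2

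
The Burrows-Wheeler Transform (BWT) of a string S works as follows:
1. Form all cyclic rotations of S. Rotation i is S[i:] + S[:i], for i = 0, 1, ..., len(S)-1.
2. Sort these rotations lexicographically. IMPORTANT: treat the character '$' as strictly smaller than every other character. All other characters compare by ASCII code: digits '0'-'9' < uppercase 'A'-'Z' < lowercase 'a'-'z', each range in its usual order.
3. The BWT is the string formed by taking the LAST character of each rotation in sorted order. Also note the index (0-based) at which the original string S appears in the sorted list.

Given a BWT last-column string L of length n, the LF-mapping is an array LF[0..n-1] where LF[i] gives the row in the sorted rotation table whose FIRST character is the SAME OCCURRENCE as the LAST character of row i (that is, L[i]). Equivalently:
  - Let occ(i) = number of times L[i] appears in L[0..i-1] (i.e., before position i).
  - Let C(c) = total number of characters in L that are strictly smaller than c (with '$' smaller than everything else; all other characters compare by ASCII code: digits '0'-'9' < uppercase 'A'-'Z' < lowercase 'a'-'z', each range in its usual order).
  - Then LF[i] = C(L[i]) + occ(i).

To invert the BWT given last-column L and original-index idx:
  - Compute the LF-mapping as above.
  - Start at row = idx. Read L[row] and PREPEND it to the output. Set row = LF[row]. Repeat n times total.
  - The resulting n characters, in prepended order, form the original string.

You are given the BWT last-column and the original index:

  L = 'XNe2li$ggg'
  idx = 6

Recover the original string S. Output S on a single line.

LF mapping: 3 2 4 1 9 8 0 5 6 7
Walk LF starting at row 6, prepending L[row]:
  step 1: row=6, L[6]='$', prepend. Next row=LF[6]=0
  step 2: row=0, L[0]='X', prepend. Next row=LF[0]=3
  step 3: row=3, L[3]='2', prepend. Next row=LF[3]=1
  step 4: row=1, L[1]='N', prepend. Next row=LF[1]=2
  step 5: row=2, L[2]='e', prepend. Next row=LF[2]=4
  step 6: row=4, L[4]='l', prepend. Next row=LF[4]=9
  step 7: row=9, L[9]='g', prepend. Next row=LF[9]=7
  step 8: row=7, L[7]='g', prepend. Next row=LF[7]=5
  step 9: row=5, L[5]='i', prepend. Next row=LF[5]=8
  step 10: row=8, L[8]='g', prepend. Next row=LF[8]=6
Reversed output: giggleN2X$

Answer: giggleN2X$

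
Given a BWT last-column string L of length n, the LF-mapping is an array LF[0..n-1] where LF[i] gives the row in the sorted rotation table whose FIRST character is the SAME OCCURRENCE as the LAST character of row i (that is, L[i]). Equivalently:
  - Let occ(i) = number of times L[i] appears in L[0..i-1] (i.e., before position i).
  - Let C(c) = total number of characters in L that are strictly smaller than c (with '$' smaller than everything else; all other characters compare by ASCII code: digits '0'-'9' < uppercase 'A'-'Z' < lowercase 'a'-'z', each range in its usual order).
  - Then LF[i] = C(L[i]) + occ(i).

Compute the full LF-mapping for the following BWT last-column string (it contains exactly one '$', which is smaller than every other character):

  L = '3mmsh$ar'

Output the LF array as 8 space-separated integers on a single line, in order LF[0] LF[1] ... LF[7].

Char counts: '$':1, '3':1, 'a':1, 'h':1, 'm':2, 'r':1, 's':1
C (first-col start): C('$')=0, C('3')=1, C('a')=2, C('h')=3, C('m')=4, C('r')=6, C('s')=7
L[0]='3': occ=0, LF[0]=C('3')+0=1+0=1
L[1]='m': occ=0, LF[1]=C('m')+0=4+0=4
L[2]='m': occ=1, LF[2]=C('m')+1=4+1=5
L[3]='s': occ=0, LF[3]=C('s')+0=7+0=7
L[4]='h': occ=0, LF[4]=C('h')+0=3+0=3
L[5]='$': occ=0, LF[5]=C('$')+0=0+0=0
L[6]='a': occ=0, LF[6]=C('a')+0=2+0=2
L[7]='r': occ=0, LF[7]=C('r')+0=6+0=6

Answer: 1 4 5 7 3 0 2 6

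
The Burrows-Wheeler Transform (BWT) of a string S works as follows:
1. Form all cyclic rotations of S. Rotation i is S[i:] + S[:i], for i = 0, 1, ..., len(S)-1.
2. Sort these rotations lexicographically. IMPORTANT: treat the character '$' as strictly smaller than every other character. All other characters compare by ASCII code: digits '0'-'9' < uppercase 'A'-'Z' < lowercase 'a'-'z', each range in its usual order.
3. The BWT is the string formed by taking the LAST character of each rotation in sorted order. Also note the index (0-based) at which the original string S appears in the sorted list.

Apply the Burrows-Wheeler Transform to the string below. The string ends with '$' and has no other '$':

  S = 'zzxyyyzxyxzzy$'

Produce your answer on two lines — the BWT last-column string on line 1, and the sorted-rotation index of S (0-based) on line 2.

All 14 rotations (rotation i = S[i:]+S[:i]):
  rot[0] = zzxyyyzxyxzzy$
  rot[1] = zxyyyzxyxzzy$z
  rot[2] = xyyyzxyxzzy$zz
  rot[3] = yyyzxyxzzy$zzx
  rot[4] = yyzxyxzzy$zzxy
  rot[5] = yzxyxzzy$zzxyy
  rot[6] = zxyxzzy$zzxyyy
  rot[7] = xyxzzy$zzxyyyz
  rot[8] = yxzzy$zzxyyyzx
  rot[9] = xzzy$zzxyyyzxy
  rot[10] = zzy$zzxyyyzxyx
  rot[11] = zy$zzxyyyzxyxz
  rot[12] = y$zzxyyyzxyxzz
  rot[13] = $zzxyyyzxyxzzy
Sorted (with $ < everything):
  sorted[0] = $zzxyyyzxyxzzy  (last char: 'y')
  sorted[1] = xyxzzy$zzxyyyz  (last char: 'z')
  sorted[2] = xyyyzxyxzzy$zz  (last char: 'z')
  sorted[3] = xzzy$zzxyyyzxy  (last char: 'y')
  sorted[4] = y$zzxyyyzxyxzz  (last char: 'z')
  sorted[5] = yxzzy$zzxyyyzx  (last char: 'x')
  sorted[6] = yyyzxyxzzy$zzx  (last char: 'x')
  sorted[7] = yyzxyxzzy$zzxy  (last char: 'y')
  sorted[8] = yzxyxzzy$zzxyy  (last char: 'y')
  sorted[9] = zxyxzzy$zzxyyy  (last char: 'y')
  sorted[10] = zxyyyzxyxzzy$z  (last char: 'z')
  sorted[11] = zy$zzxyyyzxyxz  (last char: 'z')
  sorted[12] = zzxyyyzxyxzzy$  (last char: '$')
  sorted[13] = zzy$zzxyyyzxyx  (last char: 'x')
Last column: yzzyzxxyyyzz$x
Original string S is at sorted index 12

Answer: yzzyzxxyyyzz$x
12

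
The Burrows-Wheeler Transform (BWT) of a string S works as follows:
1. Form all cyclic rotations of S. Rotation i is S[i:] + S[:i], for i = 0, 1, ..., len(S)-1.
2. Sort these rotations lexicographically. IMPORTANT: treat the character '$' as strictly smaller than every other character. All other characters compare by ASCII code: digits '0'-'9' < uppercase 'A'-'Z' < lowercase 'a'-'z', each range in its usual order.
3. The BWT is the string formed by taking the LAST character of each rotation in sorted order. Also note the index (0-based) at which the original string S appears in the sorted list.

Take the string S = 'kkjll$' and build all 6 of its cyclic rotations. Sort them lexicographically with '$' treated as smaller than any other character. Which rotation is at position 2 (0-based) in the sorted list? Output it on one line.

Answer: kjll$k

Derivation:
All 6 rotations (rotation i = S[i:]+S[:i]):
  rot[0] = kkjll$
  rot[1] = kjll$k
  rot[2] = jll$kk
  rot[3] = ll$kkj
  rot[4] = l$kkjl
  rot[5] = $kkjll
Sorted (with $ < everything):
  sorted[0] = $kkjll
  sorted[1] = jll$kk
  sorted[2] = kjll$k
  sorted[3] = kkjll$
  sorted[4] = l$kkjl
  sorted[5] = ll$kkj
sorted[2] = kjll$k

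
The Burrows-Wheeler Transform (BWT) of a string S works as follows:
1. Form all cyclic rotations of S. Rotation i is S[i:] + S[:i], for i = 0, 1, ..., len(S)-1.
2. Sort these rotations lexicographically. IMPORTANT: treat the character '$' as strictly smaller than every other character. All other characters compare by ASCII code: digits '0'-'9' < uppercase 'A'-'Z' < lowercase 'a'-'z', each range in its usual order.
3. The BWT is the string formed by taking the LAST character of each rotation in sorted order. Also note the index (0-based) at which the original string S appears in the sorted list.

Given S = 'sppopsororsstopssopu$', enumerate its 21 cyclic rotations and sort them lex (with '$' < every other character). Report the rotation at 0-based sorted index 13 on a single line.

All 21 rotations (rotation i = S[i:]+S[:i]):
  rot[0] = sppopsororsstopssopu$
  rot[1] = ppopsororsstopssopu$s
  rot[2] = popsororsstopssopu$sp
  rot[3] = opsororsstopssopu$spp
  rot[4] = psororsstopssopu$sppo
  rot[5] = sororsstopssopu$sppop
  rot[6] = ororsstopssopu$sppops
  rot[7] = rorsstopssopu$sppopso
  rot[8] = orsstopssopu$sppopsor
  rot[9] = rsstopssopu$sppopsoro
  rot[10] = sstopssopu$sppopsoror
  rot[11] = stopssopu$sppopsorors
  rot[12] = topssopu$sppopsororss
  rot[13] = opssopu$sppopsororsst
  rot[14] = pssopu$sppopsororssto
  rot[15] = ssopu$sppopsororsstop
  rot[16] = sopu$sppopsororsstops
  rot[17] = opu$sppopsororsstopss
  rot[18] = pu$sppopsororsstopsso
  rot[19] = u$sppopsororsstopssop
  rot[20] = $sppopsororsstopssopu
Sorted (with $ < everything):
  sorted[0] = $sppopsororsstopssopu
  sorted[1] = opsororsstopssopu$spp
  sorted[2] = opssopu$sppopsororsst
  sorted[3] = opu$sppopsororsstopss
  sorted[4] = ororsstopssopu$sppops
  sorted[5] = orsstopssopu$sppopsor
  sorted[6] = popsororsstopssopu$sp
  sorted[7] = ppopsororsstopssopu$s
  sorted[8] = psororsstopssopu$sppo
  sorted[9] = pssopu$sppopsororssto
  sorted[10] = pu$sppopsororsstopsso
  sorted[11] = rorsstopssopu$sppopso
  sorted[12] = rsstopssopu$sppopsoro
  sorted[13] = sopu$sppopsororsstops
  sorted[14] = sororsstopssopu$sppop
  sorted[15] = sppopsororsstopssopu$
  sorted[16] = ssopu$sppopsororsstop
  sorted[17] = sstopssopu$sppopsoror
  sorted[18] = stopssopu$sppopsorors
  sorted[19] = topssopu$sppopsororss
  sorted[20] = u$sppopsororsstopssop
sorted[13] = sopu$sppopsororsstops

Answer: sopu$sppopsororsstops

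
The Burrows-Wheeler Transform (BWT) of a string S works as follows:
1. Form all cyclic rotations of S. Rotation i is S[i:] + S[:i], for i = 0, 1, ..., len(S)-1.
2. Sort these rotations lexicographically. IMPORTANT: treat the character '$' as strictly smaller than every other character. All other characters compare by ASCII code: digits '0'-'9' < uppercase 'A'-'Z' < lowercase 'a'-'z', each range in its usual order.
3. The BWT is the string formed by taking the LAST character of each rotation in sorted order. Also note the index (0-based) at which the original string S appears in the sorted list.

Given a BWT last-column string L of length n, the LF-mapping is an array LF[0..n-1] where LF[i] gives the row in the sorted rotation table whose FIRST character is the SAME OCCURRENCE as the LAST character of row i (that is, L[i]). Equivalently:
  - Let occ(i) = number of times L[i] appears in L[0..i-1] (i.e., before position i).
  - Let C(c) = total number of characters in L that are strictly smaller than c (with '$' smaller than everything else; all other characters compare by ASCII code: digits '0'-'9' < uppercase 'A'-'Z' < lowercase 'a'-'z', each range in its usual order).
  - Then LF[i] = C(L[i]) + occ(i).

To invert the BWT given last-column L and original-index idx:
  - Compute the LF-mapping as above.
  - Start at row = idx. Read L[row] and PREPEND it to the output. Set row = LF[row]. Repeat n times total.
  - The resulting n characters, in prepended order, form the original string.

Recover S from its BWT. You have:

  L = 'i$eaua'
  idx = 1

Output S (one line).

Answer: aeaui$

Derivation:
LF mapping: 4 0 3 1 5 2
Walk LF starting at row 1, prepending L[row]:
  step 1: row=1, L[1]='$', prepend. Next row=LF[1]=0
  step 2: row=0, L[0]='i', prepend. Next row=LF[0]=4
  step 3: row=4, L[4]='u', prepend. Next row=LF[4]=5
  step 4: row=5, L[5]='a', prepend. Next row=LF[5]=2
  step 5: row=2, L[2]='e', prepend. Next row=LF[2]=3
  step 6: row=3, L[3]='a', prepend. Next row=LF[3]=1
Reversed output: aeaui$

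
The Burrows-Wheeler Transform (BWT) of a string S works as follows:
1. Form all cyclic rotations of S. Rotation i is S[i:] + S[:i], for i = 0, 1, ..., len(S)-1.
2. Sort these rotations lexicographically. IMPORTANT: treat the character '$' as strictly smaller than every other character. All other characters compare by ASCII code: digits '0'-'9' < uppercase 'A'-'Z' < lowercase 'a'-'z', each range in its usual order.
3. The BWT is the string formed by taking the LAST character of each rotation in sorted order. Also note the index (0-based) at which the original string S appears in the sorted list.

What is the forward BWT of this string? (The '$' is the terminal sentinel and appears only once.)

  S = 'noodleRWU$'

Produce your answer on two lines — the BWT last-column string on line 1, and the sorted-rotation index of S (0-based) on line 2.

All 10 rotations (rotation i = S[i:]+S[:i]):
  rot[0] = noodleRWU$
  rot[1] = oodleRWU$n
  rot[2] = odleRWU$no
  rot[3] = dleRWU$noo
  rot[4] = leRWU$nood
  rot[5] = eRWU$noodl
  rot[6] = RWU$noodle
  rot[7] = WU$noodleR
  rot[8] = U$noodleRW
  rot[9] = $noodleRWU
Sorted (with $ < everything):
  sorted[0] = $noodleRWU  (last char: 'U')
  sorted[1] = RWU$noodle  (last char: 'e')
  sorted[2] = U$noodleRW  (last char: 'W')
  sorted[3] = WU$noodleR  (last char: 'R')
  sorted[4] = dleRWU$noo  (last char: 'o')
  sorted[5] = eRWU$noodl  (last char: 'l')
  sorted[6] = leRWU$nood  (last char: 'd')
  sorted[7] = noodleRWU$  (last char: '$')
  sorted[8] = odleRWU$no  (last char: 'o')
  sorted[9] = oodleRWU$n  (last char: 'n')
Last column: UeWRold$on
Original string S is at sorted index 7

Answer: UeWRold$on
7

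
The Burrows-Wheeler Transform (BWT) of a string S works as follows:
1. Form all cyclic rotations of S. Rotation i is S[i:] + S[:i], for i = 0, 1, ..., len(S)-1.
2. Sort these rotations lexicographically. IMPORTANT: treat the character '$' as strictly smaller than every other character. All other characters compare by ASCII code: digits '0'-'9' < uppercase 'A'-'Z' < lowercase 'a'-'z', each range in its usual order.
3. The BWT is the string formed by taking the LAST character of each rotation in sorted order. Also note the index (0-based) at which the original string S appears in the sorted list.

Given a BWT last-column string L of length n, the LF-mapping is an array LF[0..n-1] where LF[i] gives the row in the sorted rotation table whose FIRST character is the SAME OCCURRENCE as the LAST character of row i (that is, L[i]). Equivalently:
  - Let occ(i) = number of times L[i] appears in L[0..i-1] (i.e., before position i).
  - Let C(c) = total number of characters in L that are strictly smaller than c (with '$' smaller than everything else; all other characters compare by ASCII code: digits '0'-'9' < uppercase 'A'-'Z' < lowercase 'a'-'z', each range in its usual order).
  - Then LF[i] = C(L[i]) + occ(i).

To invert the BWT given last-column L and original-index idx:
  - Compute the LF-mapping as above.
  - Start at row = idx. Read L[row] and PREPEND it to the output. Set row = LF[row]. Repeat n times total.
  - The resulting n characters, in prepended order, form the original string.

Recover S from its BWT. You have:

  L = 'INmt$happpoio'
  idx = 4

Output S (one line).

Answer: hippopotamNI$

Derivation:
LF mapping: 1 2 6 12 0 4 3 9 10 11 7 5 8
Walk LF starting at row 4, prepending L[row]:
  step 1: row=4, L[4]='$', prepend. Next row=LF[4]=0
  step 2: row=0, L[0]='I', prepend. Next row=LF[0]=1
  step 3: row=1, L[1]='N', prepend. Next row=LF[1]=2
  step 4: row=2, L[2]='m', prepend. Next row=LF[2]=6
  step 5: row=6, L[6]='a', prepend. Next row=LF[6]=3
  step 6: row=3, L[3]='t', prepend. Next row=LF[3]=12
  step 7: row=12, L[12]='o', prepend. Next row=LF[12]=8
  step 8: row=8, L[8]='p', prepend. Next row=LF[8]=10
  step 9: row=10, L[10]='o', prepend. Next row=LF[10]=7
  step 10: row=7, L[7]='p', prepend. Next row=LF[7]=9
  step 11: row=9, L[9]='p', prepend. Next row=LF[9]=11
  step 12: row=11, L[11]='i', prepend. Next row=LF[11]=5
  step 13: row=5, L[5]='h', prepend. Next row=LF[5]=4
Reversed output: hippopotamNI$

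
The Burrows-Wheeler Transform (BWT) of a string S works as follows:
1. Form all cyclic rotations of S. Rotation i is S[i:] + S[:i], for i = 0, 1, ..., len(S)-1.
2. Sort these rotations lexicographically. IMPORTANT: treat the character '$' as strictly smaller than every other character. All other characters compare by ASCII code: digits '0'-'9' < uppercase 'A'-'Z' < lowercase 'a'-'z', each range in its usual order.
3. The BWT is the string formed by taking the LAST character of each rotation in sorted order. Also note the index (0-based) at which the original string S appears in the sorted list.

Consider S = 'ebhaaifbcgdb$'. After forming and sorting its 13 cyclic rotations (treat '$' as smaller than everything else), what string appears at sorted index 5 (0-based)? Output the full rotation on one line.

All 13 rotations (rotation i = S[i:]+S[:i]):
  rot[0] = ebhaaifbcgdb$
  rot[1] = bhaaifbcgdb$e
  rot[2] = haaifbcgdb$eb
  rot[3] = aaifbcgdb$ebh
  rot[4] = aifbcgdb$ebha
  rot[5] = ifbcgdb$ebhaa
  rot[6] = fbcgdb$ebhaai
  rot[7] = bcgdb$ebhaaif
  rot[8] = cgdb$ebhaaifb
  rot[9] = gdb$ebhaaifbc
  rot[10] = db$ebhaaifbcg
  rot[11] = b$ebhaaifbcgd
  rot[12] = $ebhaaifbcgdb
Sorted (with $ < everything):
  sorted[0] = $ebhaaifbcgdb
  sorted[1] = aaifbcgdb$ebh
  sorted[2] = aifbcgdb$ebha
  sorted[3] = b$ebhaaifbcgd
  sorted[4] = bcgdb$ebhaaif
  sorted[5] = bhaaifbcgdb$e
  sorted[6] = cgdb$ebhaaifb
  sorted[7] = db$ebhaaifbcg
  sorted[8] = ebhaaifbcgdb$
  sorted[9] = fbcgdb$ebhaai
  sorted[10] = gdb$ebhaaifbc
  sorted[11] = haaifbcgdb$eb
  sorted[12] = ifbcgdb$ebhaa
sorted[5] = bhaaifbcgdb$e

Answer: bhaaifbcgdb$e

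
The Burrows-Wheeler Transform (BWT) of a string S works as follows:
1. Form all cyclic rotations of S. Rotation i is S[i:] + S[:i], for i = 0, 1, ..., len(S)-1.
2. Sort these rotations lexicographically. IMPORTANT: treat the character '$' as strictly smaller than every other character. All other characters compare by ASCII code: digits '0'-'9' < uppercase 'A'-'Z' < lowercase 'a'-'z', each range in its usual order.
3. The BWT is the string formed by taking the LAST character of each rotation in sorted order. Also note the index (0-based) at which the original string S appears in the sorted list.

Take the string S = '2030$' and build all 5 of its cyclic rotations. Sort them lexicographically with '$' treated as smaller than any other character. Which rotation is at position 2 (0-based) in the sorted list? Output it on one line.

Answer: 030$2

Derivation:
All 5 rotations (rotation i = S[i:]+S[:i]):
  rot[0] = 2030$
  rot[1] = 030$2
  rot[2] = 30$20
  rot[3] = 0$203
  rot[4] = $2030
Sorted (with $ < everything):
  sorted[0] = $2030
  sorted[1] = 0$203
  sorted[2] = 030$2
  sorted[3] = 2030$
  sorted[4] = 30$20
sorted[2] = 030$2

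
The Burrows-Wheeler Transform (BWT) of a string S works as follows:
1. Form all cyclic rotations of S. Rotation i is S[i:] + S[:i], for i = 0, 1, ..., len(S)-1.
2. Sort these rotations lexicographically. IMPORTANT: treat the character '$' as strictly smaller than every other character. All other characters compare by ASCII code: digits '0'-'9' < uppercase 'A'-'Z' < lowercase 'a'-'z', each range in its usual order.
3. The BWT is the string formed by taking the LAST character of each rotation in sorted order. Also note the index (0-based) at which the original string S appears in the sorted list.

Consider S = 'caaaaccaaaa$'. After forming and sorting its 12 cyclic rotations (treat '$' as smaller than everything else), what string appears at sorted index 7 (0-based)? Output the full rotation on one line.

All 12 rotations (rotation i = S[i:]+S[:i]):
  rot[0] = caaaaccaaaa$
  rot[1] = aaaaccaaaa$c
  rot[2] = aaaccaaaa$ca
  rot[3] = aaccaaaa$caa
  rot[4] = accaaaa$caaa
  rot[5] = ccaaaa$caaaa
  rot[6] = caaaa$caaaac
  rot[7] = aaaa$caaaacc
  rot[8] = aaa$caaaacca
  rot[9] = aa$caaaaccaa
  rot[10] = a$caaaaccaaa
  rot[11] = $caaaaccaaaa
Sorted (with $ < everything):
  sorted[0] = $caaaaccaaaa
  sorted[1] = a$caaaaccaaa
  sorted[2] = aa$caaaaccaa
  sorted[3] = aaa$caaaacca
  sorted[4] = aaaa$caaaacc
  sorted[5] = aaaaccaaaa$c
  sorted[6] = aaaccaaaa$ca
  sorted[7] = aaccaaaa$caa
  sorted[8] = accaaaa$caaa
  sorted[9] = caaaa$caaaac
  sorted[10] = caaaaccaaaa$
  sorted[11] = ccaaaa$caaaa
sorted[7] = aaccaaaa$caa

Answer: aaccaaaa$caa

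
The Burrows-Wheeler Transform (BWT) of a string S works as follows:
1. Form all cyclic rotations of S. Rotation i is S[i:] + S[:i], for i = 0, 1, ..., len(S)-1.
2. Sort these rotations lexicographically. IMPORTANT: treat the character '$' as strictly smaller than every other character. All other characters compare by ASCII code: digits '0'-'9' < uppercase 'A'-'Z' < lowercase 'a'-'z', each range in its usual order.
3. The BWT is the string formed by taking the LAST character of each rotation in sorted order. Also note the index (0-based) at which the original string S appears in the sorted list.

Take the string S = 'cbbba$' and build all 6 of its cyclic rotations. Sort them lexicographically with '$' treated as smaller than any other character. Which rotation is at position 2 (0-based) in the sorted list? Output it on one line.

All 6 rotations (rotation i = S[i:]+S[:i]):
  rot[0] = cbbba$
  rot[1] = bbba$c
  rot[2] = bba$cb
  rot[3] = ba$cbb
  rot[4] = a$cbbb
  rot[5] = $cbbba
Sorted (with $ < everything):
  sorted[0] = $cbbba
  sorted[1] = a$cbbb
  sorted[2] = ba$cbb
  sorted[3] = bba$cb
  sorted[4] = bbba$c
  sorted[5] = cbbba$
sorted[2] = ba$cbb

Answer: ba$cbb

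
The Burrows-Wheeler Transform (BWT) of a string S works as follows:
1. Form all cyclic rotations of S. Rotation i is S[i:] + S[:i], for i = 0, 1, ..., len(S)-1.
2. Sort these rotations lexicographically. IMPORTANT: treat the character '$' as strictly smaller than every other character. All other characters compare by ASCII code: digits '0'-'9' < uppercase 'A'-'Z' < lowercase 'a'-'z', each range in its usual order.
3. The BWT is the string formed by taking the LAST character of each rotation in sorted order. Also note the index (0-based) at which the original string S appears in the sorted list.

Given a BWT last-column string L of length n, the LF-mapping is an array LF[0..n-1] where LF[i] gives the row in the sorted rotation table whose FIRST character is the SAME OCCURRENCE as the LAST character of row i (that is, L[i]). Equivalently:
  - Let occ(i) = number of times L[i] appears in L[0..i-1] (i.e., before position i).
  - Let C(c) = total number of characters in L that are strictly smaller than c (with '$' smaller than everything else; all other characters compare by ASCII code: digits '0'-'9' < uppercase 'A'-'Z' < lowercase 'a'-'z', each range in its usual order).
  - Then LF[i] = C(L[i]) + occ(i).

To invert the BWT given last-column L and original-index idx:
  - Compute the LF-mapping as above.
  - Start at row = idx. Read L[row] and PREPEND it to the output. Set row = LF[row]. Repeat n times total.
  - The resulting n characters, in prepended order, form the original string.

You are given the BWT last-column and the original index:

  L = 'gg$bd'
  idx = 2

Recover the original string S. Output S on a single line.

Answer: dgbg$

Derivation:
LF mapping: 3 4 0 1 2
Walk LF starting at row 2, prepending L[row]:
  step 1: row=2, L[2]='$', prepend. Next row=LF[2]=0
  step 2: row=0, L[0]='g', prepend. Next row=LF[0]=3
  step 3: row=3, L[3]='b', prepend. Next row=LF[3]=1
  step 4: row=1, L[1]='g', prepend. Next row=LF[1]=4
  step 5: row=4, L[4]='d', prepend. Next row=LF[4]=2
Reversed output: dgbg$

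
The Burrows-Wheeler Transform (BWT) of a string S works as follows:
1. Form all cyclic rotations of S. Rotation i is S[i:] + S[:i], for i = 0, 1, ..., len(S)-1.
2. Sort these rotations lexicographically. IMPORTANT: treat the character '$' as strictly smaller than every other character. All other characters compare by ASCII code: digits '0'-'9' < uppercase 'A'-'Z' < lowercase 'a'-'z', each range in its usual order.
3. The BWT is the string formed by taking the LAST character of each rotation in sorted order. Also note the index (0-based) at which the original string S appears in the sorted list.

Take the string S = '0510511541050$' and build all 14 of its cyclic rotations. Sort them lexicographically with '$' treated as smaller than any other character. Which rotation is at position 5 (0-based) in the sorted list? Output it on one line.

All 14 rotations (rotation i = S[i:]+S[:i]):
  rot[0] = 0510511541050$
  rot[1] = 510511541050$0
  rot[2] = 10511541050$05
  rot[3] = 0511541050$051
  rot[4] = 511541050$0510
  rot[5] = 11541050$05105
  rot[6] = 1541050$051051
  rot[7] = 541050$0510511
  rot[8] = 41050$05105115
  rot[9] = 1050$051051154
  rot[10] = 050$0510511541
  rot[11] = 50$05105115410
  rot[12] = 0$051051154105
  rot[13] = $0510511541050
Sorted (with $ < everything):
  sorted[0] = $0510511541050
  sorted[1] = 0$051051154105
  sorted[2] = 050$0510511541
  sorted[3] = 0510511541050$
  sorted[4] = 0511541050$051
  sorted[5] = 1050$051051154
  sorted[6] = 10511541050$05
  sorted[7] = 11541050$05105
  sorted[8] = 1541050$051051
  sorted[9] = 41050$05105115
  sorted[10] = 50$05105115410
  sorted[11] = 510511541050$0
  sorted[12] = 511541050$0510
  sorted[13] = 541050$0510511
sorted[5] = 1050$051051154

Answer: 1050$051051154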